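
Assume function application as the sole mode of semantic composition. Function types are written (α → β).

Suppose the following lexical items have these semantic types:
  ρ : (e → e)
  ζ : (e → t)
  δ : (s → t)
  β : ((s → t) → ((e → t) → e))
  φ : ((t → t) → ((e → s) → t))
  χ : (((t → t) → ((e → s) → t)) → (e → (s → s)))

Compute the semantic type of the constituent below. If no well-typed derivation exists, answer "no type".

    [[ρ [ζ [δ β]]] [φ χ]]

At [δ β], β : ((s → t) → ((e → t) → e)) takes δ : (s → t), giving ((e → t) → e).
At [ζ [δ β]], [δ β] : ((e → t) → e) takes ζ : (e → t), giving e.
At [ρ [ζ [δ β]]], ρ : (e → e) takes [ζ [δ β]] : e, giving e.
At [φ χ], χ : (((t → t) → ((e → s) → t)) → (e → (s → s))) takes φ : ((t → t) → ((e → s) → t)), giving (e → (s → s)).
At [[ρ [ζ [δ β]]] [φ χ]], [φ χ] : (e → (s → s)) takes [ρ [ζ [δ β]]] : e, giving (s → s).

(s → s)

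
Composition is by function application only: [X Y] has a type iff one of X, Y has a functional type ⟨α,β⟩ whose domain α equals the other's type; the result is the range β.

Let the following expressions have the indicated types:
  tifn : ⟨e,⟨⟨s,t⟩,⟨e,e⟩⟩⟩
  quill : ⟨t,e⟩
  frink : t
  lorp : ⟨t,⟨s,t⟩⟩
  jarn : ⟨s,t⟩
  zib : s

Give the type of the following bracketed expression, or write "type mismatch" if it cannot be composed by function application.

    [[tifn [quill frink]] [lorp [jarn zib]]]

[quill frink]: ⟨t,e⟩ applied to t yields e.
[tifn [quill frink]]: ⟨e,⟨⟨s,t⟩,⟨e,e⟩⟩⟩ applied to e yields ⟨⟨s,t⟩,⟨e,e⟩⟩.
[jarn zib]: ⟨s,t⟩ applied to s yields t.
[lorp [jarn zib]]: ⟨t,⟨s,t⟩⟩ applied to t yields ⟨s,t⟩.
[[tifn [quill frink]] [lorp [jarn zib]]]: ⟨⟨s,t⟩,⟨e,e⟩⟩ applied to ⟨s,t⟩ yields ⟨e,e⟩.

⟨e,e⟩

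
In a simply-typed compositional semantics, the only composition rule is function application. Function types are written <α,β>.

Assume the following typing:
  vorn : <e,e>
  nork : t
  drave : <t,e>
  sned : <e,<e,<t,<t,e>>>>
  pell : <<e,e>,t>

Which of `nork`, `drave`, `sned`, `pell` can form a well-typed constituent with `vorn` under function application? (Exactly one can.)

pell

nork : t — no; vorn wants e, and nork wants nothing (atomic).
drave : <t,e> — no; vorn wants e, and drave wants t.
sned : <e,<e,<t,<t,e>>>> — no; vorn wants e, and sned wants e.
pell — combines: pell : <<e,e>,t> takes vorn : <e,e> as argument, giving t.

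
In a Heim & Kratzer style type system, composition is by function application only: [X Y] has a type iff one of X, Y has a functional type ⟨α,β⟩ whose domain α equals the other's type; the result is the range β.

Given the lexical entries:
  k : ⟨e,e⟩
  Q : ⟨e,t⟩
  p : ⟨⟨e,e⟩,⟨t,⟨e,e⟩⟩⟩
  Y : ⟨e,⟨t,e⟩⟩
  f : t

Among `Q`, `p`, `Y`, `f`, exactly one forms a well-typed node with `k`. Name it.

p

Q : ⟨e,t⟩ — does not combine with k.
p — combines: p : ⟨⟨e,e⟩,⟨t,⟨e,e⟩⟩⟩ takes k : ⟨e,e⟩ as argument, giving ⟨t,⟨e,e⟩⟩.
Y : ⟨e,⟨t,e⟩⟩ — does not combine with k.
f : t — does not combine with k.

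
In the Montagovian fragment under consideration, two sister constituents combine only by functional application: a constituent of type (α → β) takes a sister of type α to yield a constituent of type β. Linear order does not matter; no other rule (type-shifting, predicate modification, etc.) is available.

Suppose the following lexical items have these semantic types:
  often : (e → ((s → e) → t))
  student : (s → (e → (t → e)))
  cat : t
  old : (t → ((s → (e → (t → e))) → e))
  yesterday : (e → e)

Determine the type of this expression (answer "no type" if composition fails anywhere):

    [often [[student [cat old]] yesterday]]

((s → e) → t)

[cat old]: (t → ((s → (e → (t → e))) → e)) applied to t yields ((s → (e → (t → e))) → e).
[student [cat old]]: ((s → (e → (t → e))) → e) applied to (s → (e → (t → e))) yields e.
[[student [cat old]] yesterday]: (e → e) applied to e yields e.
[often [[student [cat old]] yesterday]]: (e → ((s → e) → t)) applied to e yields ((s → e) → t).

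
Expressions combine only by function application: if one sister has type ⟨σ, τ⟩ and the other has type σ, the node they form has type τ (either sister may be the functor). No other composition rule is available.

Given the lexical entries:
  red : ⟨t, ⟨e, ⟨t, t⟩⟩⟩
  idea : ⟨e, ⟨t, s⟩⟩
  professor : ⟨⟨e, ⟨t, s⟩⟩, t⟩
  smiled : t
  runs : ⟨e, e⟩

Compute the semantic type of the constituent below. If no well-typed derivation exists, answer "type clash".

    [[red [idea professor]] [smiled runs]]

At [idea professor], professor : ⟨⟨e, ⟨t, s⟩⟩, t⟩ takes idea : ⟨e, ⟨t, s⟩⟩, giving t.
At [red [idea professor]], red : ⟨t, ⟨e, ⟨t, t⟩⟩⟩ takes [idea professor] : t, giving ⟨e, ⟨t, t⟩⟩.
At [smiled runs]: neither t nor ⟨e, e⟩ can take the other as argument; the node is ill-typed.

type clash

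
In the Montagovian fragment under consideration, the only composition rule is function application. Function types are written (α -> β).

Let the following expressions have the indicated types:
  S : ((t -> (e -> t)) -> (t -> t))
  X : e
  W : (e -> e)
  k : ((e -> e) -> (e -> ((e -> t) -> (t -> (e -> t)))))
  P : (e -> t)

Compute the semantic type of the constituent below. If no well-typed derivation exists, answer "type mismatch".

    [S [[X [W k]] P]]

(t -> t)

[W k]: ((e -> e) -> (e -> ((e -> t) -> (t -> (e -> t))))) applied to (e -> e) yields (e -> ((e -> t) -> (t -> (e -> t)))).
[X [W k]]: (e -> ((e -> t) -> (t -> (e -> t)))) applied to e yields ((e -> t) -> (t -> (e -> t))).
[[X [W k]] P]: ((e -> t) -> (t -> (e -> t))) applied to (e -> t) yields (t -> (e -> t)).
[S [[X [W k]] P]]: ((t -> (e -> t)) -> (t -> t)) applied to (t -> (e -> t)) yields (t -> t).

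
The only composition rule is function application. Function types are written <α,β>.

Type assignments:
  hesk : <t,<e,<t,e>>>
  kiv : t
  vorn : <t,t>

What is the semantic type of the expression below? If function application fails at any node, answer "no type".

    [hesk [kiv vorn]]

<e,<t,e>>

[kiv vorn]: functor vorn : <t,t>, argument kiv : t; result t.
[hesk [kiv vorn]]: functor hesk : <t,<e,<t,e>>>, argument [kiv vorn] : t; result <e,<t,e>>.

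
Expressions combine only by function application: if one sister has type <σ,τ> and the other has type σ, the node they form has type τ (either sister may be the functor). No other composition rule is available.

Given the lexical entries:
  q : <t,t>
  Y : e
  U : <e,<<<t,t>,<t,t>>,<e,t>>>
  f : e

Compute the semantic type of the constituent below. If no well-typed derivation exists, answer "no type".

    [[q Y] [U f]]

no type

At [q Y]: neither <t,t> nor e can take the other as argument; the node is ill-typed.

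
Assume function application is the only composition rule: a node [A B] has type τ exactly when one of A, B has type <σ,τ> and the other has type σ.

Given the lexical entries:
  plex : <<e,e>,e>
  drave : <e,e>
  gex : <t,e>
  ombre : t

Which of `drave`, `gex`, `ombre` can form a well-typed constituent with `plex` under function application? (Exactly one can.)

drave

drave — combines: plex : <<e,e>,e> takes drave : <e,e> as argument, giving e.
gex : <t,e> — no; plex wants <e,e>, and gex wants t.
ombre : t — no; plex wants <e,e>, and ombre wants nothing (atomic).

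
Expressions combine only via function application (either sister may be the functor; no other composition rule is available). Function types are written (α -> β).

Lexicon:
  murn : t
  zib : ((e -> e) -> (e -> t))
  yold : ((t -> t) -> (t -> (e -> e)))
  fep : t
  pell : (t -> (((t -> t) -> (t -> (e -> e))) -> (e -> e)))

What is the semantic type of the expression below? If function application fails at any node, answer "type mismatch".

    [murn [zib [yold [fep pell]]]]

[fep pell] — pell of type (t -> (((t -> t) -> (t -> (e -> e))) -> (e -> e))) combines with fep of type t: type (((t -> t) -> (t -> (e -> e))) -> (e -> e)).
[yold [fep pell]] — [fep pell] of type (((t -> t) -> (t -> (e -> e))) -> (e -> e)) combines with yold of type ((t -> t) -> (t -> (e -> e))): type (e -> e).
[zib [yold [fep pell]]] — zib of type ((e -> e) -> (e -> t)) combines with [yold [fep pell]] of type (e -> e): type (e -> t).
[murn [zib [yold [fep pell]]]]: t and (e -> t) cannot combine by function application — type clash.

type mismatch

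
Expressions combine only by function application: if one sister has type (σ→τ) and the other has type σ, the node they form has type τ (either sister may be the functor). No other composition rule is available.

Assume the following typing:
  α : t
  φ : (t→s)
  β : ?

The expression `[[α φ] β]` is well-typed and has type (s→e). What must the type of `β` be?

(s→(s→e))

For [[α φ] β] to have type (s→e) with [α φ] of type s, β must be the function: β : (s→(s→e)).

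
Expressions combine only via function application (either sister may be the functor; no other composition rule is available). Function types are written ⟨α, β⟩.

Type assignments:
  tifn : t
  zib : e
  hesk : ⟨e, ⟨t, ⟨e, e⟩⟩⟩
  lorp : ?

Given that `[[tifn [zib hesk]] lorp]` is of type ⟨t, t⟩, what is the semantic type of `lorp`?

⟨⟨e, e⟩, ⟨t, t⟩⟩

[[tifn [zib hesk]] lorp] must have type ⟨t, t⟩. The sister [tifn [zib hesk]] has type ⟨e, e⟩; that is not a function onto ⟨t, t⟩, so lorp must be the functor, of type ⟨⟨e, e⟩, ⟨t, t⟩⟩.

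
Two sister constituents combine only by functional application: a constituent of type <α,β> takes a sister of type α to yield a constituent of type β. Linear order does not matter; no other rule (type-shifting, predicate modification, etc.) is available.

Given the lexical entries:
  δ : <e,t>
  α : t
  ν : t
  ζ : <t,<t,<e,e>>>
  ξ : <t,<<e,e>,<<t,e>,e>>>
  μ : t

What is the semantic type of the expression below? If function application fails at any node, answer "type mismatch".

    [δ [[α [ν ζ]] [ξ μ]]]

[ν ζ]: functor ζ : <t,<t,<e,e>>>, argument ν : t; result <t,<e,e>>.
[α [ν ζ]]: functor [ν ζ] : <t,<e,e>>, argument α : t; result <e,e>.
[ξ μ]: functor ξ : <t,<<e,e>,<<t,e>,e>>>, argument μ : t; result <<e,e>,<<t,e>,e>>.
[[α [ν ζ]] [ξ μ]]: functor [ξ μ] : <<e,e>,<<t,e>,e>>, argument [α [ν ζ]] : <e,e>; result <<t,e>,e>.
[δ [[α [ν ζ]] [ξ μ]]]: <e,t> and <<t,e>,e> cannot combine by function application — type clash.

type mismatch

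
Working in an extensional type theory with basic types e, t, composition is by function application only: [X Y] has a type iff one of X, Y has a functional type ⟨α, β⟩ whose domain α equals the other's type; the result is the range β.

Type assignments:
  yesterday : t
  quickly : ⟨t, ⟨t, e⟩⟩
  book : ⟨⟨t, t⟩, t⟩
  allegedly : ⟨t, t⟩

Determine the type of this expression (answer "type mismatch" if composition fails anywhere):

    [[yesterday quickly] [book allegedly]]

e

[yesterday quickly] — quickly of type ⟨t, ⟨t, e⟩⟩ combines with yesterday of type t: type ⟨t, e⟩.
[book allegedly] — book of type ⟨⟨t, t⟩, t⟩ combines with allegedly of type ⟨t, t⟩: type t.
[[yesterday quickly] [book allegedly]] — [yesterday quickly] of type ⟨t, e⟩ combines with [book allegedly] of type t: type e.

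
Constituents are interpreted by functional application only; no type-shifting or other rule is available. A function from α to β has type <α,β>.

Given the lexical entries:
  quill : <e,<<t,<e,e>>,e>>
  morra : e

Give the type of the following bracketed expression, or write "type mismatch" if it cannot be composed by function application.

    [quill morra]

At [quill morra], quill : <e,<<t,<e,e>>,e>> takes morra : e, giving <<t,<e,e>>,e>.

<<t,<e,e>>,e>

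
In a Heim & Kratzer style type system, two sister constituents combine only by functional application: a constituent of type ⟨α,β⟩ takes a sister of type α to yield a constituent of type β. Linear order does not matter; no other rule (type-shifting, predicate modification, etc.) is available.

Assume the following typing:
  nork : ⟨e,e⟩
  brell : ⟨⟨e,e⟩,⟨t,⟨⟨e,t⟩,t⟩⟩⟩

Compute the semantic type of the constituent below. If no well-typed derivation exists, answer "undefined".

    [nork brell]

[nork brell]: ⟨⟨e,e⟩,⟨t,⟨⟨e,t⟩,t⟩⟩⟩ applied to ⟨e,e⟩ yields ⟨t,⟨⟨e,t⟩,t⟩⟩.

⟨t,⟨⟨e,t⟩,t⟩⟩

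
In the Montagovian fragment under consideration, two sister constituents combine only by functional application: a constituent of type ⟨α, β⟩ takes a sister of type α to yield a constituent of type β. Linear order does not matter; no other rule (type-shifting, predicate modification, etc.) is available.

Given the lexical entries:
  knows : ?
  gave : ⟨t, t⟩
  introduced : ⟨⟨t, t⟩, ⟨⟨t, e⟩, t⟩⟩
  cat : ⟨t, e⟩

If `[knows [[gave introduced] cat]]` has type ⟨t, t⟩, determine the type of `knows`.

At [knows [[gave introduced] cat]] (required: ⟨t, t⟩): [[gave introduced] cat] is t, which is not a function with range ⟨t, t⟩; hence knows is the functor — type ⟨t, ⟨t, t⟩⟩.

⟨t, ⟨t, t⟩⟩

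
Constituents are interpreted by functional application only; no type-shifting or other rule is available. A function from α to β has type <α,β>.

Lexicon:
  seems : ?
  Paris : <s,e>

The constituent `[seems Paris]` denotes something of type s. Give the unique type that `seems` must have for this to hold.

<<s,e>,s>

For [seems Paris] to have type s with Paris of type <s,e>, seems must be the function: seems : <<s,e>,s>.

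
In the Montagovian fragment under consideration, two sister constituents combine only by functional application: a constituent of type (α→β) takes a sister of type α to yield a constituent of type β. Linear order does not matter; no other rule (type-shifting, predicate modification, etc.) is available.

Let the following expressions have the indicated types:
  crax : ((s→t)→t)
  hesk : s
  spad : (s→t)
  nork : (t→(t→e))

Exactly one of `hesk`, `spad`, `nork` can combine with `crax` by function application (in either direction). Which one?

hesk : s — crax needs (s→t); hesk needs nothing (atomic); neither fits.
spad — combines: crax : ((s→t)→t) takes spad : (s→t) as argument, giving t.
nork : (t→(t→e)) — crax needs (s→t); nork needs t; neither fits.

spad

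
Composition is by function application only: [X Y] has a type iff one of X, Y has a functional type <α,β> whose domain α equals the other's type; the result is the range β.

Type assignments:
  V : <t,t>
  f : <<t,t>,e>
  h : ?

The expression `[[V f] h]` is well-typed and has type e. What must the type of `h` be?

At [[V f] h] (required: e): [V f] is e, which is not a function with range e; hence h is the functor — type <e,e>.

<e,e>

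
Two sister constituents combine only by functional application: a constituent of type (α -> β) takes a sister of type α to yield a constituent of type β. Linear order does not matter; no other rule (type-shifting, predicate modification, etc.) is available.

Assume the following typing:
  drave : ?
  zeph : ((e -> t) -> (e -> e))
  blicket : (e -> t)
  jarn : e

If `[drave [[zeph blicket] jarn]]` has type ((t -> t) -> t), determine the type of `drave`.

(e -> ((t -> t) -> t))

[drave [[zeph blicket] jarn]] is required to be ((t -> t) -> t). [[zeph blicket] jarn] : e cannot yield ((t -> t) -> t) as functor, so drave : (e -> ((t -> t) -> t)).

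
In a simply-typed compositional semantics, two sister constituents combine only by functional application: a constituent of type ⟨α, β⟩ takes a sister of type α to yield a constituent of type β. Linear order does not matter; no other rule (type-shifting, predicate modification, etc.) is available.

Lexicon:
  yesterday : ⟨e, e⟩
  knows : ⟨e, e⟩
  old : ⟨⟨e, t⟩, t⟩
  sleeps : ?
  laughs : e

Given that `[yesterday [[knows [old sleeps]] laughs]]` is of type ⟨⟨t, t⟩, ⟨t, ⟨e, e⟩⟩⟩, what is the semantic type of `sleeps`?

[yesterday [[knows [old sleeps]] laughs]] must have type ⟨⟨t, t⟩, ⟨t, ⟨e, e⟩⟩⟩. The sister yesterday has type ⟨e, e⟩; that is not a function onto ⟨⟨t, t⟩, ⟨t, ⟨e, e⟩⟩⟩, so [[knows [old sleeps]] laughs] must be the functor, of type ⟨⟨e, e⟩, ⟨⟨t, t⟩, ⟨t, ⟨e, e⟩⟩⟩⟩.
[[knows [old sleeps]] laughs] must have type ⟨⟨e, e⟩, ⟨⟨t, t⟩, ⟨t, ⟨e, e⟩⟩⟩⟩. The sister laughs has type e; that is not a function onto ⟨⟨e, e⟩, ⟨⟨t, t⟩, ⟨t, ⟨e, e⟩⟩⟩⟩, so [knows [old sleeps]] must be the functor, of type ⟨e, ⟨⟨e, e⟩, ⟨⟨t, t⟩, ⟨t, ⟨e, e⟩⟩⟩⟩⟩.
[knows [old sleeps]] must have type ⟨e, ⟨⟨e, e⟩, ⟨⟨t, t⟩, ⟨t, ⟨e, e⟩⟩⟩⟩⟩. The sister knows has type ⟨e, e⟩; that is not a function onto ⟨e, ⟨⟨e, e⟩, ⟨⟨t, t⟩, ⟨t, ⟨e, e⟩⟩⟩⟩⟩, so [old sleeps] must be the functor, of type ⟨⟨e, e⟩, ⟨e, ⟨⟨e, e⟩, ⟨⟨t, t⟩, ⟨t, ⟨e, e⟩⟩⟩⟩⟩⟩.
[old sleeps] must have type ⟨⟨e, e⟩, ⟨e, ⟨⟨e, e⟩, ⟨⟨t, t⟩, ⟨t, ⟨e, e⟩⟩⟩⟩⟩⟩. The sister old has type ⟨⟨e, t⟩, t⟩; that is not a function onto ⟨⟨e, e⟩, ⟨e, ⟨⟨e, e⟩, ⟨⟨t, t⟩, ⟨t, ⟨e, e⟩⟩⟩⟩⟩⟩, so sleeps must be the functor, of type ⟨⟨⟨e, t⟩, t⟩, ⟨⟨e, e⟩, ⟨e, ⟨⟨e, e⟩, ⟨⟨t, t⟩, ⟨t, ⟨e, e⟩⟩⟩⟩⟩⟩⟩.

⟨⟨⟨e, t⟩, t⟩, ⟨⟨e, e⟩, ⟨e, ⟨⟨e, e⟩, ⟨⟨t, t⟩, ⟨t, ⟨e, e⟩⟩⟩⟩⟩⟩⟩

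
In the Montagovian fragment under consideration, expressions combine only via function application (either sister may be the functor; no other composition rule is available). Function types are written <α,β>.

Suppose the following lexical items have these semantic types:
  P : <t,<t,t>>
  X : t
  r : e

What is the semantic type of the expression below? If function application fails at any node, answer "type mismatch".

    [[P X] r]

[P X]: P is <t,<t,t>>, X is t; result <t,t>.
[[P X] r]: <t,t> with e — neither is a function whose domain matches the other; composition fails here.

type mismatch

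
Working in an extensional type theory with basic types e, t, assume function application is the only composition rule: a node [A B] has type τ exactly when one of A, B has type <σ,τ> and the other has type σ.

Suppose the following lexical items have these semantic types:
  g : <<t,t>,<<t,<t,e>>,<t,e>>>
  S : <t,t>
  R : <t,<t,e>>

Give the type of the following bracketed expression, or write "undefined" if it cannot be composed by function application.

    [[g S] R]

At [g S], g : <<t,t>,<<t,<t,e>>,<t,e>>> takes S : <t,t>, giving <<t,<t,e>>,<t,e>>.
At [[g S] R], [g S] : <<t,<t,e>>,<t,e>> takes R : <t,<t,e>>, giving <t,e>.

<t,e>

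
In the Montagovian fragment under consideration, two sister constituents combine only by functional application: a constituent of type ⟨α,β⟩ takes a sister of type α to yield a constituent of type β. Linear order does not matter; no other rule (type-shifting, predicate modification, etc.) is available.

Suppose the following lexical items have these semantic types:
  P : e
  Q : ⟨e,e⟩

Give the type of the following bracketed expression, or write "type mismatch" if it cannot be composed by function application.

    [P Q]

e

[P Q]: functor Q : ⟨e,e⟩, argument P : e; result e.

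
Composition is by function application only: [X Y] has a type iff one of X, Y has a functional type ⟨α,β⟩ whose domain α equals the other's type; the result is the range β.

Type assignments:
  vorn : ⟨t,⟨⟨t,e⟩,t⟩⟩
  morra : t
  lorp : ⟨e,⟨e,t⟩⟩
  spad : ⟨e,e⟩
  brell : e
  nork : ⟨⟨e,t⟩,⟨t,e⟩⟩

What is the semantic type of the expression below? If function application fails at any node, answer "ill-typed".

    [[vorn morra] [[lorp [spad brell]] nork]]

t

At [vorn morra], vorn : ⟨t,⟨⟨t,e⟩,t⟩⟩ takes morra : t, giving ⟨⟨t,e⟩,t⟩.
At [spad brell], spad : ⟨e,e⟩ takes brell : e, giving e.
At [lorp [spad brell]], lorp : ⟨e,⟨e,t⟩⟩ takes [spad brell] : e, giving ⟨e,t⟩.
At [[lorp [spad brell]] nork], nork : ⟨⟨e,t⟩,⟨t,e⟩⟩ takes [lorp [spad brell]] : ⟨e,t⟩, giving ⟨t,e⟩.
At [[vorn morra] [[lorp [spad brell]] nork]], [vorn morra] : ⟨⟨t,e⟩,t⟩ takes [[lorp [spad brell]] nork] : ⟨t,e⟩, giving t.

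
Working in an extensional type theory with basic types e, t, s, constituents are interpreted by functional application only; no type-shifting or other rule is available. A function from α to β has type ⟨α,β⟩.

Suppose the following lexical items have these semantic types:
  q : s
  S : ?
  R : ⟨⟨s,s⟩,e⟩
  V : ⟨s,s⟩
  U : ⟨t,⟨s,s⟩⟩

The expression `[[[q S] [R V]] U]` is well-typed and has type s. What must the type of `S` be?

⟨s,⟨e,⟨⟨t,⟨s,s⟩⟩,s⟩⟩⟩

[[[q S] [R V]] U] must have type s. The sister U has type ⟨t,⟨s,s⟩⟩; that is not a function onto s, so [[q S] [R V]] must be the functor, of type ⟨⟨t,⟨s,s⟩⟩,s⟩.
[[q S] [R V]] must have type ⟨⟨t,⟨s,s⟩⟩,s⟩. The sister [R V] has type e; that is not a function onto ⟨⟨t,⟨s,s⟩⟩,s⟩, so [q S] must be the functor, of type ⟨e,⟨⟨t,⟨s,s⟩⟩,s⟩⟩.
[q S] must have type ⟨e,⟨⟨t,⟨s,s⟩⟩,s⟩⟩. The sister q has type s; that is not a function onto ⟨e,⟨⟨t,⟨s,s⟩⟩,s⟩⟩, so S must be the functor, of type ⟨s,⟨e,⟨⟨t,⟨s,s⟩⟩,s⟩⟩⟩.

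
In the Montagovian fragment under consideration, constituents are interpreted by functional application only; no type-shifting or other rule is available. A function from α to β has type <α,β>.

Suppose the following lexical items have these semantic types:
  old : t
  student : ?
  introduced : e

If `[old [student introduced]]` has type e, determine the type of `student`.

<e,<t,e>>

For [old [student introduced]] to have type e with old of type t, [student introduced] must be the function: [student introduced] : <t,e>.
For [student introduced] to have type <t,e> with introduced of type e, student must be the function: student : <e,<t,e>>.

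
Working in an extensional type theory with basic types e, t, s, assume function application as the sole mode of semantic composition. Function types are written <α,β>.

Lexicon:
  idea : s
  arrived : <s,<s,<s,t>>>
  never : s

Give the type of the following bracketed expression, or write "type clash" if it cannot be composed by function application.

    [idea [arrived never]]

<s,t>

[arrived never] — arrived of type <s,<s,<s,t>>> combines with never of type s: type <s,<s,t>>.
[idea [arrived never]] — [arrived never] of type <s,<s,t>> combines with idea of type s: type <s,t>.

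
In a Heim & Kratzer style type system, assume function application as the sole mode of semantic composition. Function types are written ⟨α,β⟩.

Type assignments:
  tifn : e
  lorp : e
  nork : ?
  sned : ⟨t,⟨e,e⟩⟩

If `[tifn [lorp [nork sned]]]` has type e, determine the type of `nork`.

⟨⟨t,⟨e,e⟩⟩,⟨e,⟨e,e⟩⟩⟩

[tifn [lorp [nork sned]]] must have type e. The sister tifn has type e; that is not a function onto e, so [lorp [nork sned]] must be the functor, of type ⟨e,e⟩.
[lorp [nork sned]] must have type ⟨e,e⟩. The sister lorp has type e; that is not a function onto ⟨e,e⟩, so [nork sned] must be the functor, of type ⟨e,⟨e,e⟩⟩.
[nork sned] must have type ⟨e,⟨e,e⟩⟩. The sister sned has type ⟨t,⟨e,e⟩⟩; that is not a function onto ⟨e,⟨e,e⟩⟩, so nork must be the functor, of type ⟨⟨t,⟨e,e⟩⟩,⟨e,⟨e,e⟩⟩⟩.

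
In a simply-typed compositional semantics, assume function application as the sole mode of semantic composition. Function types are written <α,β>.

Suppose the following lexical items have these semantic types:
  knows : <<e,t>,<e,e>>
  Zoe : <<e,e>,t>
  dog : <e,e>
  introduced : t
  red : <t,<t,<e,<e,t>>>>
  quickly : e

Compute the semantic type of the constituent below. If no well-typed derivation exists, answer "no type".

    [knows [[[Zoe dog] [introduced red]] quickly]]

<e,e>

At [Zoe dog], Zoe : <<e,e>,t> takes dog : <e,e>, giving t.
At [introduced red], red : <t,<t,<e,<e,t>>>> takes introduced : t, giving <t,<e,<e,t>>>.
At [[Zoe dog] [introduced red]], [introduced red] : <t,<e,<e,t>>> takes [Zoe dog] : t, giving <e,<e,t>>.
At [[[Zoe dog] [introduced red]] quickly], [[Zoe dog] [introduced red]] : <e,<e,t>> takes quickly : e, giving <e,t>.
At [knows [[[Zoe dog] [introduced red]] quickly]], knows : <<e,t>,<e,e>> takes [[[Zoe dog] [introduced red]] quickly] : <e,t>, giving <e,e>.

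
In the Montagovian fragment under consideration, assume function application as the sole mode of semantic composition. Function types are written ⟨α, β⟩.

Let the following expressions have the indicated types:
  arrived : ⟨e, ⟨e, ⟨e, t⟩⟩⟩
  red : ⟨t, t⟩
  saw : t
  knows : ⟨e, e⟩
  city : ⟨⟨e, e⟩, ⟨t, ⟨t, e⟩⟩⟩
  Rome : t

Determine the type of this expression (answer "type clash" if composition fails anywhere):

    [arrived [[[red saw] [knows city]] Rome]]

⟨e, ⟨e, t⟩⟩

[red saw]: red is ⟨t, t⟩, saw is t; result t.
[knows city]: city is ⟨⟨e, e⟩, ⟨t, ⟨t, e⟩⟩⟩, knows is ⟨e, e⟩; result ⟨t, ⟨t, e⟩⟩.
[[red saw] [knows city]]: [knows city] is ⟨t, ⟨t, e⟩⟩, [red saw] is t; result ⟨t, e⟩.
[[[red saw] [knows city]] Rome]: [[red saw] [knows city]] is ⟨t, e⟩, Rome is t; result e.
[arrived [[[red saw] [knows city]] Rome]]: arrived is ⟨e, ⟨e, ⟨e, t⟩⟩⟩, [[[red saw] [knows city]] Rome] is e; result ⟨e, ⟨e, t⟩⟩.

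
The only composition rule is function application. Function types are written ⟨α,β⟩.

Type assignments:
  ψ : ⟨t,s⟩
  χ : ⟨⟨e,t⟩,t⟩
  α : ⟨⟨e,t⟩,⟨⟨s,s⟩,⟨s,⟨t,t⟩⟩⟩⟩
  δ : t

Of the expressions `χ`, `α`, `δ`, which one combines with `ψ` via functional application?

δ

χ : ⟨⟨e,t⟩,t⟩ — ψ needs t; χ needs ⟨e,t⟩; neither fits.
α : ⟨⟨e,t⟩,⟨⟨s,s⟩,⟨s,⟨t,t⟩⟩⟩⟩ — ψ needs t; α needs ⟨e,t⟩; neither fits.
δ — combines: ψ : ⟨t,s⟩ takes δ : t as argument, giving s.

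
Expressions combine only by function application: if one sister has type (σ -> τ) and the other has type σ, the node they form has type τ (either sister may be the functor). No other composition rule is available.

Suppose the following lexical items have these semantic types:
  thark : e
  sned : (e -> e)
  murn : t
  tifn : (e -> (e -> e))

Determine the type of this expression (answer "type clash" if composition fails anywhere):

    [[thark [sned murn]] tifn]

type clash

At [sned murn]: neither (e -> e) nor t can take the other as argument; the node is ill-typed.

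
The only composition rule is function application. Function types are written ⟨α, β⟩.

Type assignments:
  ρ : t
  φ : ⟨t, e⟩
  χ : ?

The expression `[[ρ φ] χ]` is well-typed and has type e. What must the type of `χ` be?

⟨e, e⟩

For [[ρ φ] χ] to have type e with [ρ φ] of type e, χ must be the function: χ : ⟨e, e⟩.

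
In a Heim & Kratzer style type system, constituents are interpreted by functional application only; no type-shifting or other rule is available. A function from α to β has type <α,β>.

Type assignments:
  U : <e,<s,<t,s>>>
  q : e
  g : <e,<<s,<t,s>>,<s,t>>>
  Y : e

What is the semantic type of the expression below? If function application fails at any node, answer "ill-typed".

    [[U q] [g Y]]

<s,t>

At [U q], U : <e,<s,<t,s>>> takes q : e, giving <s,<t,s>>.
At [g Y], g : <e,<<s,<t,s>>,<s,t>>> takes Y : e, giving <<s,<t,s>>,<s,t>>.
At [[U q] [g Y]], [g Y] : <<s,<t,s>>,<s,t>> takes [U q] : <s,<t,s>>, giving <s,t>.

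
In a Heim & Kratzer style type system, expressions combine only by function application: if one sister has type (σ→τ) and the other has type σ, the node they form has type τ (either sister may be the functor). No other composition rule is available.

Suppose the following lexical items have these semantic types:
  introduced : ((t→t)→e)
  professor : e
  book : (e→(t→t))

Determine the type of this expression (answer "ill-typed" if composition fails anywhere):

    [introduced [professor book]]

e

[professor book]: functor book : (e→(t→t)), argument professor : e; result (t→t).
[introduced [professor book]]: functor introduced : ((t→t)→e), argument [professor book] : (t→t); result e.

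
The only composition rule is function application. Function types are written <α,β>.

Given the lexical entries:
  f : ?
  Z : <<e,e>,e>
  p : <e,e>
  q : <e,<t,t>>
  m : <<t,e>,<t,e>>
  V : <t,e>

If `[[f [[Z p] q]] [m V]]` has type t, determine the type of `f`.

At [[f [[Z p] q]] [m V]] (required: t): [m V] is <t,e>, which is not a function with range t; hence [f [[Z p] q]] is the functor — type <<t,e>,t>.
At [f [[Z p] q]] (required: <<t,e>,t>): [[Z p] q] is <t,t>, which is not a function with range <<t,e>,t>; hence f is the functor — type <<t,t>,<<t,e>,t>>.

<<t,t>,<<t,e>,t>>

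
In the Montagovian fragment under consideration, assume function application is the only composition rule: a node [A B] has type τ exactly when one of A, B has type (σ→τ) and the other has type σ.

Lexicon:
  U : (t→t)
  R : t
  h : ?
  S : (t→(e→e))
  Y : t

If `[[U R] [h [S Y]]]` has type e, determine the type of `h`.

((e→e)→(t→e))

[[U R] [h [S Y]]] is required to be e. [U R] : t cannot yield e as functor, so [h [S Y]] : (t→e).
[h [S Y]] is required to be (t→e). [S Y] : (e→e) cannot yield (t→e) as functor, so h : ((e→e)→(t→e)).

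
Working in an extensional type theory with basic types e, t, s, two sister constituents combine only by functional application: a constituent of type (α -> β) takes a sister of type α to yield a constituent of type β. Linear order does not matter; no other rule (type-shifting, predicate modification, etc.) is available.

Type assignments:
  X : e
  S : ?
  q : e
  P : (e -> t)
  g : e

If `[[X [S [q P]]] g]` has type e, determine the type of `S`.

At [[X [S [q P]]] g] (required: e): g is e, which is not a function with range e; hence [X [S [q P]]] is the functor — type (e -> e).
At [X [S [q P]]] (required: (e -> e)): X is e, which is not a function with range (e -> e); hence [S [q P]] is the functor — type (e -> (e -> e)).
At [S [q P]] (required: (e -> (e -> e))): [q P] is t, which is not a function with range (e -> (e -> e)); hence S is the functor — type (t -> (e -> (e -> e))).

(t -> (e -> (e -> e)))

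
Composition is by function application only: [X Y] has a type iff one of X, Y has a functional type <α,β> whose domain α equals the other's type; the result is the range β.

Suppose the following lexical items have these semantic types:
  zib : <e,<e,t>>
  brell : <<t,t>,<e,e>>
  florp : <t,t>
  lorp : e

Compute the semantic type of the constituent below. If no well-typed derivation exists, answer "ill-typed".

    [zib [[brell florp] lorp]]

<e,t>

[brell florp]: functor brell : <<t,t>,<e,e>>, argument florp : <t,t>; result <e,e>.
[[brell florp] lorp]: functor [brell florp] : <e,e>, argument lorp : e; result e.
[zib [[brell florp] lorp]]: functor zib : <e,<e,t>>, argument [[brell florp] lorp] : e; result <e,t>.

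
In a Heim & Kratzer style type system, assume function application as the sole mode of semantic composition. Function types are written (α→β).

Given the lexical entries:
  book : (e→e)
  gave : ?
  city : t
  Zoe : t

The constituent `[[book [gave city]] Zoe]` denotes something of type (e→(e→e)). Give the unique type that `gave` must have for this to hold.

[[book [gave city]] Zoe] is required to be (e→(e→e)). Zoe : t cannot yield (e→(e→e)) as functor, so [book [gave city]] : (t→(e→(e→e))).
[book [gave city]] is required to be (t→(e→(e→e))). book : (e→e) cannot yield (t→(e→(e→e))) as functor, so [gave city] : ((e→e)→(t→(e→(e→e)))).
[gave city] is required to be ((e→e)→(t→(e→(e→e)))). city : t cannot yield ((e→e)→(t→(e→(e→e)))) as functor, so gave : (t→((e→e)→(t→(e→(e→e))))).

(t→((e→e)→(t→(e→(e→e)))))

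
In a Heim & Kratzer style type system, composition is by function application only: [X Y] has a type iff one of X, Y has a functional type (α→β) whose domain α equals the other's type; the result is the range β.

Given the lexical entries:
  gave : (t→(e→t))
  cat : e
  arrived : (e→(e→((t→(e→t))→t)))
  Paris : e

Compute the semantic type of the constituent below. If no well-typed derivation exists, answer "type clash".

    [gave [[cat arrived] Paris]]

t

[cat arrived]: functor arrived : (e→(e→((t→(e→t))→t))), argument cat : e; result (e→((t→(e→t))→t)).
[[cat arrived] Paris]: functor [cat arrived] : (e→((t→(e→t))→t)), argument Paris : e; result ((t→(e→t))→t).
[gave [[cat arrived] Paris]]: functor [[cat arrived] Paris] : ((t→(e→t))→t), argument gave : (t→(e→t)); result t.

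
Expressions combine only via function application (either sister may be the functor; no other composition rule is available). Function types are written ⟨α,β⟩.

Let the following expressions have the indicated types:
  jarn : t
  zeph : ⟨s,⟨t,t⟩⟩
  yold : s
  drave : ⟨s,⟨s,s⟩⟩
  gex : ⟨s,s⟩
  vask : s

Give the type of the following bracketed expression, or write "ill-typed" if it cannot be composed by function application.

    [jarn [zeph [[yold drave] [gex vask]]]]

t

At [yold drave], drave : ⟨s,⟨s,s⟩⟩ takes yold : s, giving ⟨s,s⟩.
At [gex vask], gex : ⟨s,s⟩ takes vask : s, giving s.
At [[yold drave] [gex vask]], [yold drave] : ⟨s,s⟩ takes [gex vask] : s, giving s.
At [zeph [[yold drave] [gex vask]]], zeph : ⟨s,⟨t,t⟩⟩ takes [[yold drave] [gex vask]] : s, giving ⟨t,t⟩.
At [jarn [zeph [[yold drave] [gex vask]]]], [zeph [[yold drave] [gex vask]]] : ⟨t,t⟩ takes jarn : t, giving t.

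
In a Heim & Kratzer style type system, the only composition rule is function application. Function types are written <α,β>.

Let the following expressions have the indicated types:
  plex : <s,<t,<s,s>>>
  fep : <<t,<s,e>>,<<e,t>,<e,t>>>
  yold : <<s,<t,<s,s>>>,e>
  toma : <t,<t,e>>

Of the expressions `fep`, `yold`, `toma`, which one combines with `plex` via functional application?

yold

fep : <<t,<s,e>>,<<e,t>,<e,t>>> — neither side's domain matches the other.
yold — combines: yold : <<s,<t,<s,s>>>,e> takes plex : <s,<t,<s,s>>> as argument, giving e.
toma : <t,<t,e>> — neither side's domain matches the other.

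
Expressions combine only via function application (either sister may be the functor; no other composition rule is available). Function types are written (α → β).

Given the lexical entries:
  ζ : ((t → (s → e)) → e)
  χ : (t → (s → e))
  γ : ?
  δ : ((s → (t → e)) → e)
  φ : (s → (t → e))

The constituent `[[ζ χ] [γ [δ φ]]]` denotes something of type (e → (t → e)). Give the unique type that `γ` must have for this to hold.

(e → (e → (e → (t → e))))

[[ζ χ] [γ [δ φ]]] must have type (e → (t → e)). The sister [ζ χ] has type e; that is not a function onto (e → (t → e)), so [γ [δ φ]] must be the functor, of type (e → (e → (t → e))).
[γ [δ φ]] must have type (e → (e → (t → e))). The sister [δ φ] has type e; that is not a function onto (e → (e → (t → e))), so γ must be the functor, of type (e → (e → (e → (t → e)))).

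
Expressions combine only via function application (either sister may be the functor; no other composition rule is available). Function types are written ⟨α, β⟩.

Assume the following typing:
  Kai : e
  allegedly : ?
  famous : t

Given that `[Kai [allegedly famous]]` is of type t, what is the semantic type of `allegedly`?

[Kai [allegedly famous]] must have type t. The sister Kai has type e; that is not a function onto t, so [allegedly famous] must be the functor, of type ⟨e, t⟩.
[allegedly famous] must have type ⟨e, t⟩. The sister famous has type t; that is not a function onto ⟨e, t⟩, so allegedly must be the functor, of type ⟨t, ⟨e, t⟩⟩.

⟨t, ⟨e, t⟩⟩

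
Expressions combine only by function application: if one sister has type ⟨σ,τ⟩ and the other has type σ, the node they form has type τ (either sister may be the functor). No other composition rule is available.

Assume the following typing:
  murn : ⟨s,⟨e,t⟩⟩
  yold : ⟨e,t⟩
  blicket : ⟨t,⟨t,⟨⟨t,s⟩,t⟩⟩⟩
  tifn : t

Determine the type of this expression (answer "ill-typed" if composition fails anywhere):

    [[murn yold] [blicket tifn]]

[murn yold]: ⟨s,⟨e,t⟩⟩ and ⟨e,t⟩ cannot combine by function application — type clash.

ill-typed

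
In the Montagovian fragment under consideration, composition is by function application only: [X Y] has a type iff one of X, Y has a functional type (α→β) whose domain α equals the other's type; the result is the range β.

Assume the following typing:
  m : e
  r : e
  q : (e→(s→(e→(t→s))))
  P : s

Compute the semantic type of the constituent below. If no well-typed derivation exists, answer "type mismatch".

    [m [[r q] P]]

[r q]: q is (e→(s→(e→(t→s)))), r is e; result (s→(e→(t→s))).
[[r q] P]: [r q] is (s→(e→(t→s))), P is s; result (e→(t→s)).
[m [[r q] P]]: [[r q] P] is (e→(t→s)), m is e; result (t→s).

(t→s)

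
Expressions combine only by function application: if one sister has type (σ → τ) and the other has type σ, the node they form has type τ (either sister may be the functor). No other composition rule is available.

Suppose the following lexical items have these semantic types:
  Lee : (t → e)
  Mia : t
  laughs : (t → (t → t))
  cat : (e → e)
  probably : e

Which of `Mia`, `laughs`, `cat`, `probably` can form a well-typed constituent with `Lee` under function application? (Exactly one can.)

Mia

Mia — combines: Lee : (t → e) takes Mia : t as argument, giving e.
laughs : (t → (t → t)) — Lee needs t; laughs needs t; neither fits.
cat : (e → e) — Lee needs t; cat needs e; neither fits.
probably : e — Lee needs t; probably needs nothing (atomic); neither fits.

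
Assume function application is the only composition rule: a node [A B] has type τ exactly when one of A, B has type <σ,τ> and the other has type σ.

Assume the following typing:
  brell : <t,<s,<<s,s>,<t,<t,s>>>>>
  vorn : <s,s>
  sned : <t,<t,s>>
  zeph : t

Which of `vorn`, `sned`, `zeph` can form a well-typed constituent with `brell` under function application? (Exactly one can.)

zeph

vorn : <s,s> — brell needs t; vorn needs s; neither fits.
sned : <t,<t,s>> — brell needs t; sned needs t; neither fits.
zeph — combines: brell : <t,<s,<<s,s>,<t,<t,s>>>>> takes zeph : t as argument, giving <s,<<s,s>,<t,<t,s>>>>.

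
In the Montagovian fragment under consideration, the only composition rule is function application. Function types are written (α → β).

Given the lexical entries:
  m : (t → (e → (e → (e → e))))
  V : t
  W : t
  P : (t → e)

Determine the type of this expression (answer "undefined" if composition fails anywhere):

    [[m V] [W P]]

(e → (e → e))

[m V]: m is (t → (e → (e → (e → e)))), V is t; result (e → (e → (e → e))).
[W P]: P is (t → e), W is t; result e.
[[m V] [W P]]: [m V] is (e → (e → (e → e))), [W P] is e; result (e → (e → e)).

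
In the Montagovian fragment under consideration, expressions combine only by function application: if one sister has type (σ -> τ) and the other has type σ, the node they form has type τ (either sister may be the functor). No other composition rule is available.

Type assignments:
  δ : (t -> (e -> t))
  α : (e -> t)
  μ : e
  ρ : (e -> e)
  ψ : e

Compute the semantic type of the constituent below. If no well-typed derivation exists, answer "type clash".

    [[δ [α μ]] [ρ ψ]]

t

[α μ]: functor α : (e -> t), argument μ : e; result t.
[δ [α μ]]: functor δ : (t -> (e -> t)), argument [α μ] : t; result (e -> t).
[ρ ψ]: functor ρ : (e -> e), argument ψ : e; result e.
[[δ [α μ]] [ρ ψ]]: functor [δ [α μ]] : (e -> t), argument [ρ ψ] : e; result t.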